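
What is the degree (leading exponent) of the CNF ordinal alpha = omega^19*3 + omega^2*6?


CNF: omega^19*3 + omega^2*6
The leading term is omega^19*3, which has exponent 19.

19


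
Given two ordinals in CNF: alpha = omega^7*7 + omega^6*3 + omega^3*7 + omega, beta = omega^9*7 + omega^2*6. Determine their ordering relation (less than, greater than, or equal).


Compare term by term from highest exponent:
alpha = omega^7*7 + omega^6*3 + omega^3*7 + omega
beta = omega^9*7 + omega^2*6
Term 1: alpha has omega^7*7, beta has omega^9*7
Term 2: alpha has omega^6*3, beta has omega^2*6
Term 3: alpha has omega^3*7, beta has omega^0*0
Term 4: alpha has omega^1*1, beta has omega^0*0
Result: alpha < beta

alpha < beta


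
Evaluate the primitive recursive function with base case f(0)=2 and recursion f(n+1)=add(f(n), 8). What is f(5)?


f(0) = 2
f(1) = add(f(0), 8) = add(2, 8) = 10
f(2) = add(f(1), 8) = add(10, 8) = 18
f(3) = add(f(2), 8) = add(18, 8) = 26
f(4) = add(f(3), 8) = add(26, 8) = 34
f(5) = add(f(4), 8) = add(34, 8) = 42


42


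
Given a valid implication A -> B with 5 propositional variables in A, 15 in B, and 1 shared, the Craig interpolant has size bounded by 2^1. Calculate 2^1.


Shared atoms = 1
Craig interpolant size bound = 2^1
= 2

2


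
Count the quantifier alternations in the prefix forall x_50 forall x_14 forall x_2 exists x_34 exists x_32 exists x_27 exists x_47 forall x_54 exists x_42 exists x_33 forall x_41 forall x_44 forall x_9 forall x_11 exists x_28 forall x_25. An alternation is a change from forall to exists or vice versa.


Walk the prefix and count type changes:
  position 1: forall -> forall
  position 2: forall -> forall
  position 3: forall -> exists <-- alternation
  position 4: exists -> exists
  position 5: exists -> exists
  position 6: exists -> exists
  position 7: exists -> forall <-- alternation
  position 8: forall -> exists <-- alternation
  position 9: exists -> exists
  position 10: exists -> forall <-- alternation
  position 11: forall -> forall
  position 12: forall -> forall
  position 13: forall -> forall
  position 14: forall -> exists <-- alternation
  position 15: exists -> forall <-- alternation
Total alternations = 6

6


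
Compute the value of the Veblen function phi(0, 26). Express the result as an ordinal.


phi(0, 26):
phi(0, beta) = omega^beta by definition.
phi(0, 26) = omega^26

omega^26


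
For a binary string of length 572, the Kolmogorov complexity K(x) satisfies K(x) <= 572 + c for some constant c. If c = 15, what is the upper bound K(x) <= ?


K(x) <= |x| + c = 572 + 15 = 587

587


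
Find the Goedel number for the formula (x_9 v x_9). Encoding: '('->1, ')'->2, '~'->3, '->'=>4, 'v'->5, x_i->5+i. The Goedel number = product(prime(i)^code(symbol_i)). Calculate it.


Formula: (x_9 v x_9)
Symbol codes: [1, 14, 5, 14, 2]
Primes: [2, 3, 5, 7, 11]
p_1^1 = 2^1 = 2
p_2^14 = 3^14 = 4782969
p_3^5 = 5^5 = 3125
p_4^14 = 7^14 = 678223072849
p_5^2 = 11^2 = 121
Product = 2453214448969390940006250

2453214448969390940006250


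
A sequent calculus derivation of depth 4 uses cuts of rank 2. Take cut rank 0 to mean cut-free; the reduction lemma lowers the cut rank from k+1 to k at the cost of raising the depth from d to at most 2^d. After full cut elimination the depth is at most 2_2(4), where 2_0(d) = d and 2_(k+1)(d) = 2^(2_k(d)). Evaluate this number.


Each rank reduction sends depth d to at most 2^d; cut rank r needs r reductions.
2_0(4) = 4
2_1(4) = 2^4 = 16
2_2(4) = 2^16 = 65536
Cut-free depth bound = 65536

65536


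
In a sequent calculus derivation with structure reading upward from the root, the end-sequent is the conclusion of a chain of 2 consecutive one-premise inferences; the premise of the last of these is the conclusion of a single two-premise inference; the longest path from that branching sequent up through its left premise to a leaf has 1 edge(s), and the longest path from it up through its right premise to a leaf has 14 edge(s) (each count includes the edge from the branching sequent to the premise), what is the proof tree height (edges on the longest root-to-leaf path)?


Longest path through the left premise: 1 edges (measured from the branching sequent)
Longest path through the right premise: 14 edges
Height of the subtree rooted at the branching sequent: max(1, 14) = 14
The branching sequent sits 2 edges above the root (the chain of one-premise inferences), so height = 14 + 2 = 16

16


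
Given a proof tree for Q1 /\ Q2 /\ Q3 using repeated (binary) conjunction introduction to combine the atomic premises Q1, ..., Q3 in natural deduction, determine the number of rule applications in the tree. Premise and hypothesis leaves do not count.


The target conjunction has 3 conjuncts, i.e. 2 binary /\ connectives.
Each conjunction-intro joins two pieces, so 3 atoms require 3-1 = 2 applications.
Total inference nodes = 2

2


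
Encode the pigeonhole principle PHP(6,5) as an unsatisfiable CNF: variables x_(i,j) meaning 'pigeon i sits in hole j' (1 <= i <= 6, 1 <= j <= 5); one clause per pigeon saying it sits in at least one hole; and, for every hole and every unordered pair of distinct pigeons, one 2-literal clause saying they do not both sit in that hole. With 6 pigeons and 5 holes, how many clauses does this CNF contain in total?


PHP(6,5): 6 pigeons, 5 holes, 6*5 = 30 variables.
- pigeon clauses: one per pigeon -> 6 clauses
- hole clauses: 5 holes * C(6,2) = 5 * 15 -> 75 clauses
Total clauses = 6 + 75 = 81

81


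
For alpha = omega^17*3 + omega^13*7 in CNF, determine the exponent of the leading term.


CNF: omega^17*3 + omega^13*7
The leading term is omega^17*3, which has exponent 17.

17


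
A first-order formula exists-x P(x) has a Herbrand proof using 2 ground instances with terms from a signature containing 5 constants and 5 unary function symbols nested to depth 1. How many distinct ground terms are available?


Herbrand terms by depth:
Depth 0: 5 constants
Depth 1: 25 new terms (running total: 30)
Total distinct ground terms = 30

30


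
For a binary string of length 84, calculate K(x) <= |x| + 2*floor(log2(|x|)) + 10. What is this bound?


floor(log2(84)) = 6
2 * 6 = 12
K(x) <= 84 + 12 + 10 = 106

106


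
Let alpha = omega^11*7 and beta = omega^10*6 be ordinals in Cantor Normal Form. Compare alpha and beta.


Compare term by term from highest exponent:
alpha = omega^11*7
beta = omega^10*6
Term 1: alpha has omega^11*7, beta has omega^10*6
Result: alpha > beta

alpha > beta


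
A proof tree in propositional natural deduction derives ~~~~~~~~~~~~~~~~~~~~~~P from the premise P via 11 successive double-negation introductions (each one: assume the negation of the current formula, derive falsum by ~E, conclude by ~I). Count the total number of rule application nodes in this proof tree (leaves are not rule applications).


Each double-negation introduction (from C infer ~~C) uses 2 inference nodes: one ~E (C and ~C give falsum) and one ~I (discharge ~C).
11 double negations = 11 * 2 = 22 inference nodes.

22


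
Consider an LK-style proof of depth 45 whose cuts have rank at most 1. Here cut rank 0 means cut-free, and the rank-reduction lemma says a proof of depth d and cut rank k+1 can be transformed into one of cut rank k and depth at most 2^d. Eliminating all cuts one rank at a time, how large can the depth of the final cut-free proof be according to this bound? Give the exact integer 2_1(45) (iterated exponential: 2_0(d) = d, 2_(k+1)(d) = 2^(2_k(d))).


Each rank reduction sends depth d to at most 2^d; cut rank r needs r reductions.
2_0(45) = 45
2_1(45) = 2^45 = 35184372088832
Cut-free depth bound = 35184372088832

35184372088832


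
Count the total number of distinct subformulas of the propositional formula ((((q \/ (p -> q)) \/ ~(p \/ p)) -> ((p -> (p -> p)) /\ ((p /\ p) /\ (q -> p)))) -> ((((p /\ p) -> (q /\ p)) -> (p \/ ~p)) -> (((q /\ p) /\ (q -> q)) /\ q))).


Formula: ((((q \/ (p -> q)) \/ ~(p \/ p)) -> ((p -> (p -> p)) /\ ((p /\ p) /\ (q -> p)))) -> ((((p /\ p) -> (q /\ p)) -> (p \/ ~p)) -> (((q /\ p) /\ (q -> q)) /\ q)))
Subformulas found:
  1. q
  2. p
  3. ~p
  4. (p \/ p)
  5. (q /\ p)
  6. (q -> p)
  7. (p -> p)
  8. (q -> q)
  9. (p /\ p)
  10. (p -> q)
  11. (p \/ ~p)
  12. ~(p \/ p)
  13. (p -> (p -> p))
  14. (q \/ (p -> q))
  15. ((q /\ p) /\ (q -> q))
  16. ((p /\ p) /\ (q -> p))
  17. ((p /\ p) -> (q /\ p))
  18. (((q /\ p) /\ (q -> q)) /\ q)
  19. ((q \/ (p -> q)) \/ ~(p \/ p))
  20. (((p /\ p) -> (q /\ p)) -> (p \/ ~p))
  21. ((p -> (p -> p)) /\ ((p /\ p) /\ (q -> p)))
  22. ((((p /\ p) -> (q /\ p)) -> (p \/ ~p)) -> (((q /\ p) /\ (q -> q)) /\ q))
  23. (((q \/ (p -> q)) \/ ~(p \/ p)) -> ((p -> (p -> p)) /\ ((p /\ p) /\ (q -> p))))
  24. ((((q \/ (p -> q)) \/ ~(p \/ p)) -> ((p -> (p -> p)) /\ ((p /\ p) /\ (q -> p)))) -> ((((p /\ p) -> (q /\ p)) -> (p \/ ~p)) -> (((q /\ p) /\ (q -> q)) /\ q)))
Total distinct subformulas = 24

24


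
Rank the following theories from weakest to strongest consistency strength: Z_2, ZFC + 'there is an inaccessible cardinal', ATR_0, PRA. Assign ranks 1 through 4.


Ordering by consistency strength:
1. PRA
2. ATR_0
3. Z_2
4. ZFC + 'there is an inaccessible cardinal'


Z_2=3, ZFC + 'there is an inaccessible cardinal'=4, ATR_0=2, PRA=1


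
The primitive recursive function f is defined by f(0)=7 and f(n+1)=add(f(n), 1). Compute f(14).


f(0) = 7
f(1) = add(f(0), 1) = add(7, 1) = 8
f(2) = add(f(1), 1) = add(8, 1) = 9
f(3) = add(f(2), 1) = add(9, 1) = 10
f(4) = add(f(3), 1) = add(10, 1) = 11
f(5) = add(f(4), 1) = add(11, 1) = 12
f(6) = add(f(5), 1) = add(12, 1) = 13
f(7) = add(f(6), 1) = add(13, 1) = 14
f(8) = add(f(7), 1) = add(14, 1) = 15
f(9) = add(f(8), 1) = add(15, 1) = 16
f(10) = add(f(9), 1) = add(16, 1) = 17
f(11) = add(f(10), 1) = add(17, 1) = 18
f(12) = add(f(11), 1) = add(18, 1) = 19
f(13) = add(f(12), 1) = add(19, 1) = 20
f(14) = add(f(13), 1) = add(20, 1) = 21


21


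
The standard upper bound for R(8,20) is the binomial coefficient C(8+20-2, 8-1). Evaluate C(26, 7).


R(8,20) <= C(8+20-2, 8-1) = C(26, 7)
C(26, 7) = 26! / (7! * 19!)
= 657800

657800


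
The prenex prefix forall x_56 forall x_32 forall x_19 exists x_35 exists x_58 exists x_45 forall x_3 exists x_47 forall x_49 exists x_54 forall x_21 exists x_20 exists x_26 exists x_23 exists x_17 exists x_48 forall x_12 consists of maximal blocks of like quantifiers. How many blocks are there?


Alternations = 8.
Blocks = alternations + 1 = 9

9


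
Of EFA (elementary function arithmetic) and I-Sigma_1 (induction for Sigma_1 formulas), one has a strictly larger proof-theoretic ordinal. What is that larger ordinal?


Proof-theoretic ordinal of EFA (elementary function arithmetic): omega^3
Proof-theoretic ordinal of I-Sigma_1 (induction for Sigma_1 formulas): omega^omega
Comparing: omega^3 < omega^omega.
The larger ordinal is omega^omega (from I-Sigma_1 (induction for Sigma_1 formulas)).

omega^omega


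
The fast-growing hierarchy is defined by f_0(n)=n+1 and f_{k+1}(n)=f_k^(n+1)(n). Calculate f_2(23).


f_2(23) = f_1^24(23)
f_1(m) = 2m + 1.
Iterating: f_1^k(n) = 2^k*(n+1) - 1.
f_2(23) = 2^24*(23+1) - 1 = 16777216*24 - 1 = 402653183

402653183


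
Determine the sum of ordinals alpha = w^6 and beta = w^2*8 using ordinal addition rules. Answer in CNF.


Ordinal addition w^6 + w^2*8:
Leading exponent of alpha (6) > leading exponent of beta (2).
Since alpha's term has higher exponent than beta's leading term,
the sum is simply alpha followed by beta.
Result = w^6 + w^2*8

w^6 + w^2*8


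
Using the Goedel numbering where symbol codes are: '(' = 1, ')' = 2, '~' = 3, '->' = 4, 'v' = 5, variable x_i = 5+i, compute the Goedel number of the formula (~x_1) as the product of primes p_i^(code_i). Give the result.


Formula: (~x_1)
Symbol codes: [1, 3, 6, 2]
Primes: [2, 3, 5, 7]
p_1^1 = 2^1 = 2
p_2^3 = 3^3 = 27
p_3^6 = 5^6 = 15625
p_4^2 = 7^2 = 49
Product = 41343750

41343750


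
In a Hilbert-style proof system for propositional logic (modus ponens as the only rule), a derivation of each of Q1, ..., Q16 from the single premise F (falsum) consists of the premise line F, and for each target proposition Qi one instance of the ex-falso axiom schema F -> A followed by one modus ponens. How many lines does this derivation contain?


Ex falso, line by line:
- 1 premise line (F)
- 16 targets, each needing 1 axiom instance (F -> Qi) + 1 MP = 2 lines: 2 * 16 = 32
Total = 1 + 32 = 33 lines.

33


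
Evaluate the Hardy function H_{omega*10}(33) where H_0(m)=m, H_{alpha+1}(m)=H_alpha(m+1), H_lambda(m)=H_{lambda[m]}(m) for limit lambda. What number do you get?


H_{omega*10}(33):
For the Hardy hierarchy, H_{omega*k}(n) = 2^k * n.
2^10 = 1024.
1024 * 33 = 33792

33792


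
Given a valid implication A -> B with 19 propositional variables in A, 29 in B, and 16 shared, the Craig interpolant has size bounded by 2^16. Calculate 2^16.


Shared atoms = 16
Craig interpolant size bound = 2^16
= 65536

65536


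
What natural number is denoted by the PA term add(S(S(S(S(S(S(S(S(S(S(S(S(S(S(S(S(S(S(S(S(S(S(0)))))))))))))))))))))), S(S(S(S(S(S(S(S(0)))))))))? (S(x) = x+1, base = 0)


add(S^22(0), S^8(0)):
S^22(0) = 22
S^8(0) = 8
22 + 8 = 30

30


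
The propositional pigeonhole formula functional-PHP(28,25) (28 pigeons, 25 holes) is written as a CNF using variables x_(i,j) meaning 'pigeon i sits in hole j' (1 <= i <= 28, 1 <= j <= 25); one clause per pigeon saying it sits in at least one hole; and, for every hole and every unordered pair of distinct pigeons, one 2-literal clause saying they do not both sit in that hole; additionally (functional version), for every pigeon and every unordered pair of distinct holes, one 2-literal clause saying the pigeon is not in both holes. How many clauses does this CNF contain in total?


functional-PHP(28,25): 28 pigeons, 25 holes, 28*25 = 700 variables.
- pigeon clauses: one per pigeon -> 28 clauses
- hole clauses: 25 holes * C(28,2) = 25 * 378 -> 9450 clauses
- functional clauses: 28 pigeons * C(25,2) = 28 * 300 -> 8400 clauses
Total clauses = 28 + 9450 + 8400 = 17878

17878


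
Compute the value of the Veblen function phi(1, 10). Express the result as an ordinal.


phi(1, 10):
phi(1, beta) = epsilon_beta (the beta-th epsilon number).
phi(1, 10) = epsilon_10

epsilon_10


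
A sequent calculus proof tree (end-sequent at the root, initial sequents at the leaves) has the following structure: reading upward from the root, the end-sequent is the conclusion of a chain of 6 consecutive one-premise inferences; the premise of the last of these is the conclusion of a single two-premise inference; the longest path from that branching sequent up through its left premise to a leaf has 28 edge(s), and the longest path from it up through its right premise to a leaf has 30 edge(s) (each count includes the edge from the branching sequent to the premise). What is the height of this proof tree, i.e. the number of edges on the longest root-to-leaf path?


Longest path through the left premise: 28 edges (measured from the branching sequent)
Longest path through the right premise: 30 edges
Height of the subtree rooted at the branching sequent: max(28, 30) = 30
The branching sequent sits 6 edges above the root (the chain of one-premise inferences), so height = 30 + 6 = 36

36


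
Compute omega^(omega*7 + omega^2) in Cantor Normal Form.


omega^(omega*7 + omega^2):
In ordinal addition a term is absorbed by a following term of strictly larger exponent: 1 < 2, so omega*7 + omega^2 = omega^2.
omega raised to a CNF ordinal is a single CNF term: Result = omega^(omega^2)

omega^(omega^2)


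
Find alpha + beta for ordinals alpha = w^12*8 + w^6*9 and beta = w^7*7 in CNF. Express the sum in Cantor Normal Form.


Ordinal addition (w^12*8 + w^6*9) + w^7*7:
alpha's leading term has exponent 12 > beta's exponent 7, so it survives.
alpha's tail term has exponent 6 < beta's exponent 7, so it is absorbed by beta.
In ordinal addition, any term followed by a strictly larger-exponent term is absorbed.
Result = w^12*8 + w^7*7

w^12*8 + w^7*7


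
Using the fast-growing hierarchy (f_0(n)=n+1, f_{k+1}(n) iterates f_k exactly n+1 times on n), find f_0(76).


f_0(76) = 76 + 1 = 77

77


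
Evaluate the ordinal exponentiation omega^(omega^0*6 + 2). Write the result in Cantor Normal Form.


omega^(omega^0*6 + 2):
omega^0 = 1, so the exponent is 6 + 2 = 8 (finite ordinal addition).
Result = omega^8, already a single CNF term.

omega^8


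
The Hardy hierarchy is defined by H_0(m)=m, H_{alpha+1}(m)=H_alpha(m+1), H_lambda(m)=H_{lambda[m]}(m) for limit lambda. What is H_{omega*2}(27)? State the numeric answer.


H_{omega*2}(27):
For the Hardy hierarchy, H_{omega*k}(n) = 2^k * n.
2^2 = 4.
4 * 27 = 108

108


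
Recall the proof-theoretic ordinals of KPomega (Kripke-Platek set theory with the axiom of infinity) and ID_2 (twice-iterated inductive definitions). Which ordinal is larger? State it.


Proof-theoretic ordinal of KPomega (Kripke-Platek set theory with the axiom of infinity): psi_0(epsilon_{Omega+1})
Proof-theoretic ordinal of ID_2 (twice-iterated inductive definitions): psi_0(epsilon_{Omega_2+1})
Comparing: psi_0(epsilon_{Omega+1}) < psi_0(epsilon_{Omega_2+1}).
The larger ordinal is psi_0(epsilon_{Omega_2+1}) (from ID_2 (twice-iterated inductive definitions)).

psi_0(epsilon_{Omega_2+1})


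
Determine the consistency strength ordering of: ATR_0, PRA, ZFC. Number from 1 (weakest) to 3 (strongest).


Ordering by consistency strength:
1. PRA
2. ATR_0
3. ZFC


ATR_0=2, PRA=1, ZFC=3


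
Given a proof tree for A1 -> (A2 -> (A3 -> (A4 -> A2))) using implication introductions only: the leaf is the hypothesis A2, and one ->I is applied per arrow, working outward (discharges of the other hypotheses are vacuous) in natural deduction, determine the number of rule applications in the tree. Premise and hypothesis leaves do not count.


The formula has 4 arrows (->); its innermost consequent A2 is one of the antecedents,
so the proof starts from the hypothesis leaf A2 (not a rule application) and closes one arrow per ->I.
Building A1 -> (A2 -> (A3 -> (A4 -> A2))) therefore takes 4 nested implication introductions.
Total inference nodes = 4

4


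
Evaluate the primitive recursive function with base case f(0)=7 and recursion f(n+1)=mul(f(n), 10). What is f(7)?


f(0) = 7
f(1) = mul(f(0), 10) = mul(7, 10) = 70
f(2) = mul(f(1), 10) = mul(70, 10) = 700
f(3) = mul(f(2), 10) = mul(700, 10) = 7000
f(4) = mul(f(3), 10) = mul(7000, 10) = 70000
f(5) = mul(f(4), 10) = mul(70000, 10) = 700000
f(6) = mul(f(5), 10) = mul(700000, 10) = 7000000
f(7) = mul(f(6), 10) = mul(7000000, 10) = 70000000


70000000


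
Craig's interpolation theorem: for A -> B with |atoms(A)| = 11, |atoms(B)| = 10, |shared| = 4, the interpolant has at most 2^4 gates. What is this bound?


Shared atoms = 4
Craig interpolant size bound = 2^4
= 16

16


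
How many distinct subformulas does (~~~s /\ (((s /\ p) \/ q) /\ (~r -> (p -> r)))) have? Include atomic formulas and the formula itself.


Formula: (~~~s /\ (((s /\ p) \/ q) /\ (~r -> (p -> r))))
Subformulas found:
  1. q
  2. s
  3. r
  4. p
  5. ~s
  6. ~r
  7. ~~s
  8. ~~~s
  9. (s /\ p)
  10. (p -> r)
  11. ((s /\ p) \/ q)
  12. (~r -> (p -> r))
  13. (((s /\ p) \/ q) /\ (~r -> (p -> r)))
  14. (~~~s /\ (((s /\ p) \/ q) /\ (~r -> (p -> r))))
Total distinct subformulas = 14

14


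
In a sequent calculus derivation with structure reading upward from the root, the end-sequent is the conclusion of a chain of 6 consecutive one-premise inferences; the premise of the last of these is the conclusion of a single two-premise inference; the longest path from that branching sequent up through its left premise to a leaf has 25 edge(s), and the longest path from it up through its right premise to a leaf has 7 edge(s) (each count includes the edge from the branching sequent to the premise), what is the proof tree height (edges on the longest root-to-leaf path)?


Longest path through the left premise: 25 edges (measured from the branching sequent)
Longest path through the right premise: 7 edges
Height of the subtree rooted at the branching sequent: max(25, 7) = 25
The branching sequent sits 6 edges above the root (the chain of one-premise inferences), so height = 25 + 6 = 31

31


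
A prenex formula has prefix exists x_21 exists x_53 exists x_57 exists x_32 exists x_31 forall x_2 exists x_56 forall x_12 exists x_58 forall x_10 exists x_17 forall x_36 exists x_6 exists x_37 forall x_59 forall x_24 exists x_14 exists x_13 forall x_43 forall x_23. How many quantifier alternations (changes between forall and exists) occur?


Walk the prefix and count type changes:
  position 1: exists -> exists
  position 2: exists -> exists
  position 3: exists -> exists
  position 4: exists -> exists
  position 5: exists -> forall <-- alternation
  position 6: forall -> exists <-- alternation
  position 7: exists -> forall <-- alternation
  position 8: forall -> exists <-- alternation
  position 9: exists -> forall <-- alternation
  position 10: forall -> exists <-- alternation
  position 11: exists -> forall <-- alternation
  position 12: forall -> exists <-- alternation
  position 13: exists -> exists
  position 14: exists -> forall <-- alternation
  position 15: forall -> forall
  position 16: forall -> exists <-- alternation
  position 17: exists -> exists
  position 18: exists -> forall <-- alternation
  position 19: forall -> forall
Total alternations = 11

11


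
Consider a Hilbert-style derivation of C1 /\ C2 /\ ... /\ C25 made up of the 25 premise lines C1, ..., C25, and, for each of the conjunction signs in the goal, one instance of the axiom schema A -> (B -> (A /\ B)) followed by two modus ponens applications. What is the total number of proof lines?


Conjoining 25 premises:
- 25 premise lines
- the goal has 24 conjunction signs; each costs 1 axiom instance + 2 MP = 3 lines: 3 * 24 = 72
Total = 25 + 72 = 97 lines.

97


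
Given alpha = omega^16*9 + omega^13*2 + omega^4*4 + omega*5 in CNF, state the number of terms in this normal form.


CNF: omega^16*9 + omega^13*2 + omega^4*4 + omega*5
Count the summands separated by '+':
  term 1: omega^16*9
  term 2: omega^13*2
  term 3: omega^4*4
  term 4: omega*5
Total terms = 4

4


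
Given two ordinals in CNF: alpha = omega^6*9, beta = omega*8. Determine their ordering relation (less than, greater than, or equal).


Compare term by term from highest exponent:
alpha = omega^6*9
beta = omega*8
Term 1: alpha has omega^6*9, beta has omega^1*8
Result: alpha > beta

alpha > beta


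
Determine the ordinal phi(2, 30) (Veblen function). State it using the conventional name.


phi(2, 30):
phi(2, beta) = zeta_beta (the beta-th zeta number, fixed point of epsilon).
phi(2, 30) = zeta_30

zeta_30


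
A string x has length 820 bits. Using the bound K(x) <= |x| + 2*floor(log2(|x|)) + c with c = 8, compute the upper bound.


floor(log2(820)) = 9
2 * 9 = 18
K(x) <= 820 + 18 + 8 = 846

846


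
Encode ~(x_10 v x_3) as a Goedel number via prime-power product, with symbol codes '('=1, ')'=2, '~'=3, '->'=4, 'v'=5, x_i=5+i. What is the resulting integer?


Formula: ~(x_10 v x_3)
Symbol codes: [3, 1, 15, 5, 8, 2]
Primes: [2, 3, 5, 7, 11, 13]
p_1^3 = 2^3 = 8
p_2^1 = 3^1 = 3
p_3^15 = 5^15 = 30517578125
p_4^5 = 7^5 = 16807
p_5^8 = 11^8 = 214358881
p_6^2 = 13^2 = 169
Product = 445943350701725830078125000

445943350701725830078125000


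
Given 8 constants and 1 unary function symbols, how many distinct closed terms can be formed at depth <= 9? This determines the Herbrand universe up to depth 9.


Herbrand terms by depth:
Depth 0: 8 constants
Depth 1: 8 new terms (running total: 16)
Depth 2: 8 new terms (running total: 24)
Depth 3: 8 new terms (running total: 32)
Depth 4: 8 new terms (running total: 40)
Depth 5: 8 new terms (running total: 48)
Depth 6: 8 new terms (running total: 56)
Depth 7: 8 new terms (running total: 64)
Depth 8: 8 new terms (running total: 72)
Depth 9: 8 new terms (running total: 80)
Total distinct ground terms = 80

80


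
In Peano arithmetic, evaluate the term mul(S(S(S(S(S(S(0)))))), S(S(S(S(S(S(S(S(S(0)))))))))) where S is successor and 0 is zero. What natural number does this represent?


mul(S^6(0), S^9(0)):
S^6(0) = 6
S^9(0) = 9
6 * 9 = 54

54


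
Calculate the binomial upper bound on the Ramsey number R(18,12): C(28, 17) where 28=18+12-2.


R(18,12) <= C(18+12-2, 18-1) = C(28, 17)
C(28, 17) = 28! / (17! * 11!)
= 21474180

21474180


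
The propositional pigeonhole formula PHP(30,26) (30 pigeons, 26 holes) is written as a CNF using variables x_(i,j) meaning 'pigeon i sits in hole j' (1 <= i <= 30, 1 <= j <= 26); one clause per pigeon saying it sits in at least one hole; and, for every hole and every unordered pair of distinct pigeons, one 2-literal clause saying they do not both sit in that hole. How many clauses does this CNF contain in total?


PHP(30,26): 30 pigeons, 26 holes, 30*26 = 780 variables.
- pigeon clauses: one per pigeon -> 30 clauses
- hole clauses: 26 holes * C(30,2) = 26 * 435 -> 11310 clauses
Total clauses = 30 + 11310 = 11340

11340


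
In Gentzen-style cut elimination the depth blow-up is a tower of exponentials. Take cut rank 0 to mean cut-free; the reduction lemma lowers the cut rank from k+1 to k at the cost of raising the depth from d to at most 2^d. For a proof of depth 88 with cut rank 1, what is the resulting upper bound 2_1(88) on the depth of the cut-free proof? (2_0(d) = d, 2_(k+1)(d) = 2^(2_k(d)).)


Each rank reduction sends depth d to at most 2^d; cut rank r needs r reductions.
2_0(88) = 88
2_1(88) = 2^88 = 309485009821345068724781056
Cut-free depth bound = 309485009821345068724781056

309485009821345068724781056


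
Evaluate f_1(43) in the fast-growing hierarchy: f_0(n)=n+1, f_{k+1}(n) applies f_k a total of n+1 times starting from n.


f_1(43) = f_0^44(43)
f_0 adds 1 each time, applied 44 times.
f_1(43) = 43 + 44 = 87

87


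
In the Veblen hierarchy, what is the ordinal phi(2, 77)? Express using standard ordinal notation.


phi(2, 77):
phi(2, beta) = zeta_beta (the beta-th zeta number, fixed point of epsilon).
phi(2, 77) = zeta_77

zeta_77


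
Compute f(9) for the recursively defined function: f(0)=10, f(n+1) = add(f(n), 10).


f(0) = 10
f(1) = add(f(0), 10) = add(10, 10) = 20
f(2) = add(f(1), 10) = add(20, 10) = 30
f(3) = add(f(2), 10) = add(30, 10) = 40
f(4) = add(f(3), 10) = add(40, 10) = 50
f(5) = add(f(4), 10) = add(50, 10) = 60
f(6) = add(f(5), 10) = add(60, 10) = 70
f(7) = add(f(6), 10) = add(70, 10) = 80
f(8) = add(f(7), 10) = add(80, 10) = 90
f(9) = add(f(8), 10) = add(90, 10) = 100


100


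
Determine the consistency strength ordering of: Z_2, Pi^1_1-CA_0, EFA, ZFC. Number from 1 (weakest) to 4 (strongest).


Ordering by consistency strength:
1. EFA
2. Pi^1_1-CA_0
3. Z_2
4. ZFC


Z_2=3, Pi^1_1-CA_0=2, EFA=1, ZFC=4


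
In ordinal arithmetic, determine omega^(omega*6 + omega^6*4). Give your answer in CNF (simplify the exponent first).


omega^(omega*6 + omega^6*4):
In ordinal addition a term is absorbed by a following term of strictly larger exponent: 1 < 6, so omega*6 + omega^6*4 = omega^6*4.
omega raised to a CNF ordinal is a single CNF term: Result = omega^(omega^6*4)

omega^(omega^6*4)


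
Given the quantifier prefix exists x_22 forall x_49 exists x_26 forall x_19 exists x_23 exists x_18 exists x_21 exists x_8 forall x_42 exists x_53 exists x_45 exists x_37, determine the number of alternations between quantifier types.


Walk the prefix and count type changes:
  position 1: exists -> forall <-- alternation
  position 2: forall -> exists <-- alternation
  position 3: exists -> forall <-- alternation
  position 4: forall -> exists <-- alternation
  position 5: exists -> exists
  position 6: exists -> exists
  position 7: exists -> exists
  position 8: exists -> forall <-- alternation
  position 9: forall -> exists <-- alternation
  position 10: exists -> exists
  position 11: exists -> exists
Total alternations = 6

6


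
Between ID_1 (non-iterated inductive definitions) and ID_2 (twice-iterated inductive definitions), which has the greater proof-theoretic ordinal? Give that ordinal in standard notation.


Proof-theoretic ordinal of ID_1 (non-iterated inductive definitions): psi_0(epsilon_{Omega+1})
Proof-theoretic ordinal of ID_2 (twice-iterated inductive definitions): psi_0(epsilon_{Omega_2+1})
Comparing: psi_0(epsilon_{Omega+1}) < psi_0(epsilon_{Omega_2+1}).
The larger ordinal is psi_0(epsilon_{Omega_2+1}) (from ID_2 (twice-iterated inductive definitions)).

psi_0(epsilon_{Omega_2+1})


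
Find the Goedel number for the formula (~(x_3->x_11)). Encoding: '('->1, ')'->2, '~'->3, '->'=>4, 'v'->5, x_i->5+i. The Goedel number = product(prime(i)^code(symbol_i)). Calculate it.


Formula: (~(x_3->x_11))
Symbol codes: [1, 3, 1, 8, 4, 16, 2, 2]
Primes: [2, 3, 5, 7, 11, 13, 17, 19]
p_1^1 = 2^1 = 2
p_2^3 = 3^3 = 27
p_3^1 = 5^1 = 5
p_4^8 = 7^8 = 5764801
p_5^4 = 11^4 = 14641
p_6^16 = 13^16 = 665416609183179841
p_7^2 = 17^2 = 289
p_8^2 = 19^2 = 361
Product = 1582040169599032806308799518874739230

1582040169599032806308799518874739230


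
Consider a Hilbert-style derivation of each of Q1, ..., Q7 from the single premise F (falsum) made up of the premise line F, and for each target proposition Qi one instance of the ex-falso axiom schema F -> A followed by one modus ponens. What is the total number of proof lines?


Ex falso, line by line:
- 1 premise line (F)
- 7 targets, each needing 1 axiom instance (F -> Qi) + 1 MP = 2 lines: 2 * 7 = 14
Total = 1 + 14 = 15 lines.

15


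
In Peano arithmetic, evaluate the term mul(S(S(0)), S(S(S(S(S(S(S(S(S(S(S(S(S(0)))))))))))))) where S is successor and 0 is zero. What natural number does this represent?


mul(S^2(0), S^13(0)):
S^2(0) = 2
S^13(0) = 13
2 * 13 = 26

26


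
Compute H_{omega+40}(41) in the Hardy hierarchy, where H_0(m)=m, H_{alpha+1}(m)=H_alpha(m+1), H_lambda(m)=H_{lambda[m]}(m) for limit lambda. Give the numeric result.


H_{omega+40}(41):
Unwind the 40 successor steps: H_{omega+40}(41) = H_omega(41+40) = H_omega(81).
H_omega(m) = H_m(m) = m + m = 2m.
Result = 2 * 81 = 162

162


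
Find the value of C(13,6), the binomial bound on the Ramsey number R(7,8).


R(7,8) <= C(7+8-2, 7-1) = C(13, 6)
C(13, 6) = 13! / (6! * 7!)
= 1716

1716


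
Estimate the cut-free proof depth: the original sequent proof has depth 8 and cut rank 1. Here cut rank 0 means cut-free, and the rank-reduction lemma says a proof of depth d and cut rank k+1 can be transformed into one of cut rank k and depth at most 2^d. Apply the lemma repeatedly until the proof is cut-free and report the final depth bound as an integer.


Each rank reduction sends depth d to at most 2^d; cut rank r needs r reductions.
2_0(8) = 8
2_1(8) = 2^8 = 256
Cut-free depth bound = 256

256


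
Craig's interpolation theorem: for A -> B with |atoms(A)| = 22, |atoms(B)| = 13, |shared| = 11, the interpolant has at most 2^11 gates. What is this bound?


Shared atoms = 11
Craig interpolant size bound = 2^11
= 2048

2048


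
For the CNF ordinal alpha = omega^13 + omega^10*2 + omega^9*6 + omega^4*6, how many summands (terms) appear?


CNF: omega^13 + omega^10*2 + omega^9*6 + omega^4*6
Count the summands separated by '+':
  term 1: omega^13
  term 2: omega^10*2
  term 3: omega^9*6
  term 4: omega^4*6
Total terms = 4

4


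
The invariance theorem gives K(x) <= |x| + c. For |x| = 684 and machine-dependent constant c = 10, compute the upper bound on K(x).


K(x) <= |x| + c = 684 + 10 = 694

694


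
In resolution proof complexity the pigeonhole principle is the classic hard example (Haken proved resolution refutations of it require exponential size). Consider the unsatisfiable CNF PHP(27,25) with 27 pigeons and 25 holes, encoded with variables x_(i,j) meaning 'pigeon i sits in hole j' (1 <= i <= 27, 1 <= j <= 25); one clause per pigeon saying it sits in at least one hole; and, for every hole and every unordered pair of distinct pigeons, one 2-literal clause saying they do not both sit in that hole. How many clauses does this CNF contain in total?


PHP(27,25): 27 pigeons, 25 holes, 27*25 = 675 variables.
- pigeon clauses: one per pigeon -> 27 clauses
- hole clauses: 25 holes * C(27,2) = 25 * 351 -> 8775 clauses
Total clauses = 27 + 8775 = 8802

8802


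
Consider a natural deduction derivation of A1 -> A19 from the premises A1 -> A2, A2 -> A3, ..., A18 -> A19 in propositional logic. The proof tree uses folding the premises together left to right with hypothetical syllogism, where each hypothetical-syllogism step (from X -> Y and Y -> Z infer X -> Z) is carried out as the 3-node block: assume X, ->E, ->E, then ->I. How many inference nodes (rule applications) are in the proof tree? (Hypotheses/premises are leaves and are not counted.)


There are 18 premises in the chain. The first HS step combines premises 1 and 2; each further premise needs one more HS step.
So 18 premises require 18 - 1 = 17 hypothetical-syllogism steps.
Each HS step uses 3 inference nodes (->E, ->E, ->I).
17 * 3 = 51 total inference nodes.

51


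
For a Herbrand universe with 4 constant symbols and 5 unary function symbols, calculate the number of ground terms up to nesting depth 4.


Herbrand terms by depth:
Depth 0: 4 constants
Depth 1: 20 new terms (running total: 24)
Depth 2: 100 new terms (running total: 124)
Depth 3: 500 new terms (running total: 624)
Depth 4: 2500 new terms (running total: 3124)
Total distinct ground terms = 3124

3124


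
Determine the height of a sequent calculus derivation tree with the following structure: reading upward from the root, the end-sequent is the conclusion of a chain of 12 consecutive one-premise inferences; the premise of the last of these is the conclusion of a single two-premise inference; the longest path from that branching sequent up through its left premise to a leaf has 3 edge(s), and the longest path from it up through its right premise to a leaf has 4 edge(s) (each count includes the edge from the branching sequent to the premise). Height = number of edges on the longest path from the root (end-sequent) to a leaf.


Longest path through the left premise: 3 edges (measured from the branching sequent)
Longest path through the right premise: 4 edges
Height of the subtree rooted at the branching sequent: max(3, 4) = 4
The branching sequent sits 12 edges above the root (the chain of one-premise inferences), so height = 4 + 12 = 16

16


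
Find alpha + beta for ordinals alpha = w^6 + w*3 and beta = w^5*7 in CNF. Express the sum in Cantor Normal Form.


Ordinal addition (w^6 + w*3) + w^5*7:
alpha's leading term has exponent 6 > beta's exponent 5, so it survives.
alpha's tail term has exponent 1 < beta's exponent 5, so it is absorbed by beta.
In ordinal addition, any term followed by a strictly larger-exponent term is absorbed.
Result = w^6 + w^5*7

w^6 + w^5*7


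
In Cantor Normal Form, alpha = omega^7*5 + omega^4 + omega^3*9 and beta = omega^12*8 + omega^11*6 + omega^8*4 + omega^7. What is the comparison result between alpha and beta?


Compare term by term from highest exponent:
alpha = omega^7*5 + omega^4 + omega^3*9
beta = omega^12*8 + omega^11*6 + omega^8*4 + omega^7
Term 1: alpha has omega^7*5, beta has omega^12*8
Term 2: alpha has omega^4*1, beta has omega^11*6
Term 3: alpha has omega^3*9, beta has omega^8*4
Term 4: alpha has omega^0*0, beta has omega^7*1
Result: alpha < beta

alpha < beta


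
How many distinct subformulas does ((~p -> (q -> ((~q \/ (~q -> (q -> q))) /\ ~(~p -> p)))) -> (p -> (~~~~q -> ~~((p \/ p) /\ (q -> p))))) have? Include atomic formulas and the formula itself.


Formula: ((~p -> (q -> ((~q \/ (~q -> (q -> q))) /\ ~(~p -> p)))) -> (p -> (~~~~q -> ~~((p \/ p) /\ (q -> p)))))
Subformulas found:
  1. q
  2. p
  3. ~p
  4. ~q
  5. ~~q
  6. ~~~q
  7. ~~~~q
  8. (p \/ p)
  9. (q -> p)
  10. (q -> q)
  11. (~p -> p)
  12. ~(~p -> p)
  13. (~q -> (q -> q))
  14. ((p \/ p) /\ (q -> p))
  15. ~((p \/ p) /\ (q -> p))
  16. (~q \/ (~q -> (q -> q)))
  17. ~~((p \/ p) /\ (q -> p))
  18. (~~~~q -> ~~((p \/ p) /\ (q -> p)))
  19. ((~q \/ (~q -> (q -> q))) /\ ~(~p -> p))
  20. (p -> (~~~~q -> ~~((p \/ p) /\ (q -> p))))
  21. (q -> ((~q \/ (~q -> (q -> q))) /\ ~(~p -> p)))
  22. (~p -> (q -> ((~q \/ (~q -> (q -> q))) /\ ~(~p -> p))))
  23. ((~p -> (q -> ((~q \/ (~q -> (q -> q))) /\ ~(~p -> p)))) -> (p -> (~~~~q -> ~~((p \/ p) /\ (q -> p)))))
Total distinct subformulas = 23

23


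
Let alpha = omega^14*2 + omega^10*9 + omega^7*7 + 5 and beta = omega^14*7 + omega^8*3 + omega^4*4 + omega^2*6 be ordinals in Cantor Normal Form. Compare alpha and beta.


Compare term by term from highest exponent:
alpha = omega^14*2 + omega^10*9 + omega^7*7 + 5
beta = omega^14*7 + omega^8*3 + omega^4*4 + omega^2*6
Term 1: alpha has omega^14*2, beta has omega^14*7
Term 2: alpha has omega^10*9, beta has omega^8*3
Term 3: alpha has omega^7*7, beta has omega^4*4
Term 4: alpha has omega^0*5, beta has omega^2*6
Result: alpha < beta

alpha < beta


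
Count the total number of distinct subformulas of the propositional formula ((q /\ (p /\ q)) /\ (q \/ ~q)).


Formula: ((q /\ (p /\ q)) /\ (q \/ ~q))
Subformulas found:
  1. q
  2. p
  3. ~q
  4. (p /\ q)
  5. (q \/ ~q)
  6. (q /\ (p /\ q))
  7. ((q /\ (p /\ q)) /\ (q \/ ~q))
Total distinct subformulas = 7

7


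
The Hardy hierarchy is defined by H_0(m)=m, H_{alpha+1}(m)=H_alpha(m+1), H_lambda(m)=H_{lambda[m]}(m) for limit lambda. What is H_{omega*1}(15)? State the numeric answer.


H_{omega*1}(15):
For the Hardy hierarchy, H_{omega*k}(n) = 2^k * n.
2^1 = 2.
2 * 15 = 30

30


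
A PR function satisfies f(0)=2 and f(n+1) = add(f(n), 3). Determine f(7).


f(0) = 2
f(1) = add(f(0), 3) = add(2, 3) = 5
f(2) = add(f(1), 3) = add(5, 3) = 8
f(3) = add(f(2), 3) = add(8, 3) = 11
f(4) = add(f(3), 3) = add(11, 3) = 14
f(5) = add(f(4), 3) = add(14, 3) = 17
f(6) = add(f(5), 3) = add(17, 3) = 20
f(7) = add(f(6), 3) = add(20, 3) = 23


23


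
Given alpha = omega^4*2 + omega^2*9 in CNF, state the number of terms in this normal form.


CNF: omega^4*2 + omega^2*9
Count the summands separated by '+':
  term 1: omega^4*2
  term 2: omega^2*9
Total terms = 2

2


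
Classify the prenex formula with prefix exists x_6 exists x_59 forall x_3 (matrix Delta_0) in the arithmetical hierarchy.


Leading quantifier is exists, so the class is Sigma.
Number of quantifier blocks = alternations + 1 = 1 + 1 = 2.
Classification: Sigma_2

Sigma_2


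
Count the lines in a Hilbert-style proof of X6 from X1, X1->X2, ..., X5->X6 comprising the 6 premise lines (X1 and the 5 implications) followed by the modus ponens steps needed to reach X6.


We have 6 premise lines: X1 and 5 implications.
Each implication is detached once by MP, giving 5 MP lines.
6 premise lines + 5 MP lines = 11 total lines.

11


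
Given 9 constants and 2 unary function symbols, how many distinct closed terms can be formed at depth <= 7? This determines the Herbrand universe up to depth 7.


Herbrand terms by depth:
Depth 0: 9 constants
Depth 1: 18 new terms (running total: 27)
Depth 2: 36 new terms (running total: 63)
Depth 3: 72 new terms (running total: 135)
Depth 4: 144 new terms (running total: 279)
Depth 5: 288 new terms (running total: 567)
Depth 6: 576 new terms (running total: 1143)
Depth 7: 1152 new terms (running total: 2295)
Total distinct ground terms = 2295

2295


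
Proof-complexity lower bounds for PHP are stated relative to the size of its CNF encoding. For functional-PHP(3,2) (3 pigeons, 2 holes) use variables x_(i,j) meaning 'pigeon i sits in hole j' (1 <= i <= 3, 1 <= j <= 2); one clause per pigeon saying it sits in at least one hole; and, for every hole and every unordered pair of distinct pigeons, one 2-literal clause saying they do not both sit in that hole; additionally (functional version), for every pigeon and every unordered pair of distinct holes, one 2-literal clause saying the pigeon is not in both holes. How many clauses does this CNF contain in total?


functional-PHP(3,2): 3 pigeons, 2 holes, 3*2 = 6 variables.
- pigeon clauses: one per pigeon -> 3 clauses
- hole clauses: 2 holes * C(3,2) = 2 * 3 -> 6 clauses
- functional clauses: 3 pigeons * C(2,2) = 3 * 1 -> 3 clauses
Total clauses = 3 + 6 + 3 = 12

12
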